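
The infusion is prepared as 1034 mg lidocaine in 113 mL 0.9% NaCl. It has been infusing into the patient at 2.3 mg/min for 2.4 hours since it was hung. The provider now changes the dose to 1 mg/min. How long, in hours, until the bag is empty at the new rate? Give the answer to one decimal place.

11.7 hours

Initial rate:
2.3 mg/min × 60 min/hr = 138 mg/hr
Concentration = 1034 mg ÷ 113 mL = 9.150442 mg/mL
Rate = 138 mg/hr ÷ 9.150442 mg/mL = 15.08124 mL/hr
Volume infused so far = 15.08124 mL/hr × 2.4 hr = 36.19497 mL
Volume remaining = 113 − 36.19497 = 76.80503 mL
New rate:
1 mg/min × 60 min/hr = 60 mg/hr
Rate = 60 mg/hr ÷ 9.150442 mg/mL = 6.55706 mL/hr
Time remaining = 76.80503 mL ÷ 6.55706 mL/hr = 11.71333 hr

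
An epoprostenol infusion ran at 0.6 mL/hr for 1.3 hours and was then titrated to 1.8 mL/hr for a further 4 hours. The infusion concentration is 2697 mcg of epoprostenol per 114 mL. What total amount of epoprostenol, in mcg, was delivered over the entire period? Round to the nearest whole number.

189 mcg

Concentration = 2697 mcg ÷ 114 mL = 23.65789 mcg/mL
Stage 1: 0.6 mL/hr × 1.3 hr = 0.78 mL → 0.78 mL × 23.65789 mcg/mL = 18.45316 mcg
Stage 2: 1.8 mL/hr × 4 hr = 7.2 mL → 7.2 mL × 23.65789 mcg/mL = 170.3368 mcg
Total = 18.45316 + 170.3368 = 188.79 mcg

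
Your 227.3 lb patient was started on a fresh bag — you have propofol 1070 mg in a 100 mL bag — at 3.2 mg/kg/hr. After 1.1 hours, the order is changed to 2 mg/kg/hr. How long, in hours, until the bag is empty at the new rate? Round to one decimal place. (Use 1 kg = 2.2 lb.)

Initial rate:
Weight = 227.3 lb ÷ 2.2 lb/kg = 103.3182 kg
Dose = 3.2 mg/kg/hr × 103.3182 kg = 330.6182 mg/hr
Concentration = 1070 mg ÷ 100 mL = 10.7 mg/mL
Rate = 330.6182 mg/hr ÷ 10.7 mg/mL = 30.8989 mL/hr
Volume infused so far = 30.8989 mL/hr × 1.1 hr = 33.98879 mL
Volume remaining = 100 − 33.98879 = 66.01121 mL
New rate:
Dose = 2 mg/kg/hr × 103.3182 kg = 206.6364 mg/hr
Rate = 206.6364 mg/hr ÷ 10.7 mg/mL = 19.31181 mL/hr
Time remaining = 66.01121 mL ÷ 19.31181 mL/hr = 3.418179 hr

3.4 hours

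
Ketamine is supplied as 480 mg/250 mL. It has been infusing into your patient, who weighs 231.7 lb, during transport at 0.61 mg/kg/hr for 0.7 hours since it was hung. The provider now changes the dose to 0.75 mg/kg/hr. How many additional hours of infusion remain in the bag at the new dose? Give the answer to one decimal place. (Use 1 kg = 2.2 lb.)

Initial rate:
Weight = 231.7 lb ÷ 2.2 lb/kg = 105.3182 kg
Dose = 0.61 mg/kg/hr × 105.3182 kg = 64.24409 mg/hr
Concentration = 480 mg ÷ 250 mL = 1.92 mg/mL
Rate = 64.24409 mg/hr ÷ 1.92 mg/mL = 33.46046 mL/hr
Volume infused so far = 33.46046 mL/hr × 0.7 hr = 23.42232 mL
Volume remaining = 250 − 23.42232 = 226.5777 mL
New rate:
Dose = 0.75 mg/kg/hr × 105.3182 kg = 78.98864 mg/hr
Rate = 78.98864 mg/hr ÷ 1.92 mg/mL = 41.13991 mL/hr
Time remaining = 226.5777 mL ÷ 41.13991 mL/hr = 5.50749 hr

5.5 hours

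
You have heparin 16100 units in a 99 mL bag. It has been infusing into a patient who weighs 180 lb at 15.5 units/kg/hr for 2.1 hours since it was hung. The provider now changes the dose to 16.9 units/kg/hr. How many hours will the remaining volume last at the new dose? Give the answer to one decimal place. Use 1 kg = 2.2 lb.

9.7 hours

Initial rate:
Weight = 180 lb ÷ 2.2 lb/kg = 81.81818 kg
Dose = 15.5 units/kg/hr × 81.81818 kg = 1268.182 units/hr
Concentration = 16100 units ÷ 99 mL = 162.6263 units/mL
Rate = 1268.182 units/hr ÷ 162.6263 units/mL = 7.798137 mL/hr
Volume infused so far = 7.798137 mL/hr × 2.1 hr = 16.37609 mL
Volume remaining = 99 − 16.37609 = 82.62391 mL
New rate:
Dose = 16.9 units/kg/hr × 81.81818 kg = 1382.727 units/hr
Rate = 1382.727 units/hr ÷ 162.6263 units/mL = 8.502484 mL/hr
Time remaining = 82.62391 mL ÷ 8.502484 mL/hr = 9.71762 hr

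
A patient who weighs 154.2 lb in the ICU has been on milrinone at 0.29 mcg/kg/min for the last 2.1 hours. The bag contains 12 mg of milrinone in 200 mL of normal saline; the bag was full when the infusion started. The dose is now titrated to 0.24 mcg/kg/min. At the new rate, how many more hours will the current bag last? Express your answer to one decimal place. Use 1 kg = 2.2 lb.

9.4 hours

Initial rate:
Weight = 154.2 lb ÷ 2.2 lb/kg = 70.09091 kg
Dose = 0.29 mcg/kg/min × 70.09091 kg = 20.32636 mcg/min
20.32636 mcg/min × 60 min/hr = 1219.582 mcg/hr
Concentration = 12 mg ÷ 200 mL = 0.06 mg/mL = 60 mcg/mL
Rate = 1219.582 mcg/hr ÷ 60 mcg/mL = 20.32636 mL/hr
Volume infused so far = 20.32636 mL/hr × 2.1 hr = 42.68536 mL
Volume remaining = 200 − 42.68536 = 157.3146 mL
New rate:
Dose = 0.24 mcg/kg/min × 70.09091 kg = 16.82182 mcg/min
16.82182 mcg/min × 60 min/hr = 1009.309 mcg/hr
Rate = 1009.309 mcg/hr ÷ 60 mcg/mL = 16.82182 mL/hr
Time remaining = 157.3146 mL ÷ 16.82182 mL/hr = 9.351821 hr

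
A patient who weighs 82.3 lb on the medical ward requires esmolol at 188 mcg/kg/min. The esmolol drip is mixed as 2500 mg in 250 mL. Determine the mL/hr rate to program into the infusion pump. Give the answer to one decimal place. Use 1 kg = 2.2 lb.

Weight = 82.3 lb ÷ 2.2 lb/kg = 37.40909 kg
Dose = 188 mcg/kg/min × 37.40909 kg = 7032.909 mcg/min
7032.909 mcg/min × 60 min/hr = 421974.5 mcg/hr
Concentration = 2500 mg ÷ 250 mL = 10 mg/mL = 10000 mcg/mL
Rate = 421974.5 mcg/hr ÷ 10000 mcg/mL = 42.19745 mL/hr

42.2 mL/hr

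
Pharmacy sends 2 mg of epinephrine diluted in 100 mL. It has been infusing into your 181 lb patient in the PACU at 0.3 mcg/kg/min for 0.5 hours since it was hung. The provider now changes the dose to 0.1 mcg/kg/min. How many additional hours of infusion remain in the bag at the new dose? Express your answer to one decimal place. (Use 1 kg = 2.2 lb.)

Initial rate:
Weight = 181 lb ÷ 2.2 lb/kg = 82.27273 kg
Dose = 0.3 mcg/kg/min × 82.27273 kg = 24.68182 mcg/min
24.68182 mcg/min × 60 min/hr = 1480.909 mcg/hr
Concentration = 2 mg ÷ 100 mL = 0.02 mg/mL = 20 mcg/mL
Rate = 1480.909 mcg/hr ÷ 20 mcg/mL = 74.04545 mL/hr
Volume infused so far = 74.04545 mL/hr × 0.5 hr = 37.02273 mL
Volume remaining = 100 − 37.02273 = 62.97727 mL
New rate:
Dose = 0.1 mcg/kg/min × 82.27273 kg = 8.227273 mcg/min
8.227273 mcg/min × 60 min/hr = 493.6364 mcg/hr
Rate = 493.6364 mcg/hr ÷ 20 mcg/mL = 24.68182 mL/hr
Time remaining = 62.97727 mL ÷ 24.68182 mL/hr = 2.551565 hr

2.6 hours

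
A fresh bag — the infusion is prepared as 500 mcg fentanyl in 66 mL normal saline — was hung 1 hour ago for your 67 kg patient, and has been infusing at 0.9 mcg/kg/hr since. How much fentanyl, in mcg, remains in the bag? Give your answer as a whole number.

Dose = 0.9 mcg/kg/hr × 67 kg = 60.3 mcg/hr
Concentration = 500 mcg ÷ 66 mL = 7.575758 mcg/mL
Rate = 60.3 mcg/hr ÷ 7.575758 mcg/mL = 7.9596 mL/hr
Volume infused = 7.9596 mL/hr × 1 hr = 7.9596 mL
Volume remaining = 66 − 7.9596 = 58.0404 mL
Drug remaining = 58.0404 mL × 7.575758 mcg/mL = 439.7 mcg

440 mcg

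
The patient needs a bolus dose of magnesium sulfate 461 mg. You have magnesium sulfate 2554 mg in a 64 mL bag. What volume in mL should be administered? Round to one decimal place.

Concentration = 2554 mg ÷ 64 mL = 39.90625 mg/mL
Volume = 461 mg ÷ 39.90625 mg/mL = 11.55208 mL

11.6 mL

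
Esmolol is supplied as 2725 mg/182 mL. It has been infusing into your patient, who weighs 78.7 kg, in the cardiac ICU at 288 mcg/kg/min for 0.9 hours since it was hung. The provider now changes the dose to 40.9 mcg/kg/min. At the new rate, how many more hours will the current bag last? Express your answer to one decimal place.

7.8 hours

Initial rate:
Dose = 288 mcg/kg/min × 78.7 kg = 22665.6 mcg/min
22665.6 mcg/min × 60 min/hr = 1359936 mcg/hr
Concentration = 2725 mg ÷ 182 mL = 14.97253 mg/mL = 14972.53 mcg/mL
Rate = 1359936 mcg/hr ÷ 14972.53 mcg/mL = 90.82875 mL/hr
Volume infused so far = 90.82875 mL/hr × 0.9 hr = 81.74588 mL
Volume remaining = 182 − 81.74588 = 100.2541 mL
New rate:
Dose = 40.9 mcg/kg/min × 78.7 kg = 3218.83 mcg/min
3218.83 mcg/min × 60 min/hr = 193129.8 mcg/hr
Rate = 193129.8 mcg/hr ÷ 14972.53 mcg/mL = 12.89894 mL/hr
Time remaining = 100.2541 mL ÷ 12.89894 mL/hr = 7.772273 hr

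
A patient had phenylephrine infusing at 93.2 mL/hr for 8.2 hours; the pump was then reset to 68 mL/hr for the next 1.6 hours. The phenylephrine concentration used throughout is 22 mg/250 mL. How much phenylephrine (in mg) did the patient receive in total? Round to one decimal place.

Concentration = 22 mg ÷ 250 mL = 0.088 mg/mL
Stage 1: 93.2 mL/hr × 8.2 hr = 764.24 mL → 764.24 mL × 0.088 mg/mL = 67.25312 mg
Stage 2: 68 mL/hr × 1.6 hr = 108.8 mL → 108.8 mL × 0.088 mg/mL = 9.5744 mg
Total = 67.25312 + 9.5744 = 76.82752 mg

76.8 mg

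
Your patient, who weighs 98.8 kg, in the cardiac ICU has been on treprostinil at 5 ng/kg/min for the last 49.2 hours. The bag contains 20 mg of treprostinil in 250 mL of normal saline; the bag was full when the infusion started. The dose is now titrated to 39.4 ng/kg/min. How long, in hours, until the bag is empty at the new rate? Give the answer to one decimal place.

Initial rate:
Dose = 5 ng/kg/min × 98.8 kg = 494 ng/min
494 ng/min × 60 min/hr = 29640 ng/hr
Concentration = 20 mg ÷ 250 mL = 0.08 mg/mL = 80000 ng/mL
Rate = 29640 ng/hr ÷ 80000 ng/mL = 0.3705 mL/hr
Volume infused so far = 0.3705 mL/hr × 49.2 hr = 18.2286 mL
Volume remaining = 250 − 18.2286 = 231.7714 mL
New rate:
Dose = 39.4 ng/kg/min × 98.8 kg = 3892.72 ng/min
3892.72 ng/min × 60 min/hr = 233563.2 ng/hr
Rate = 233563.2 ng/hr ÷ 80000 ng/mL = 2.91954 mL/hr
Time remaining = 231.7714 mL ÷ 2.91954 mL/hr = 79.38627 hr

79.4 hours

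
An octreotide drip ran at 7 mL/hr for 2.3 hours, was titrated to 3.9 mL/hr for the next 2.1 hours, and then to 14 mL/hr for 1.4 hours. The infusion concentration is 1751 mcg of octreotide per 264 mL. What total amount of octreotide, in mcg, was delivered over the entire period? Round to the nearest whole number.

291 mcg

Concentration = 1751 mcg ÷ 264 mL = 6.632576 mcg/mL
Stage 1: 7 mL/hr × 2.3 hr = 16.1 mL → 16.1 mL × 6.632576 mcg/mL = 106.7845 mcg
Stage 2: 3.9 mL/hr × 2.1 hr = 8.19 mL → 8.19 mL × 6.632576 mcg/mL = 54.3208 mcg
Stage 3: 14 mL/hr × 1.4 hr = 19.6 mL → 19.6 mL × 6.632576 mcg/mL = 129.9985 mcg
Total = 106.7845 + 54.3208 + 129.9985 = 291.1037 mcg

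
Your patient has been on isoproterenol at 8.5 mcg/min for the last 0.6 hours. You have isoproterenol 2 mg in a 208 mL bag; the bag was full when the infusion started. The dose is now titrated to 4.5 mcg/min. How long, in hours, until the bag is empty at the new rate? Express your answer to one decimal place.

6.3 hours

Initial rate:
8.5 mcg/min × 60 min/hr = 510 mcg/hr
Concentration = 2 mg ÷ 208 mL = 0.009615385 mg/mL = 9.615385 mcg/mL
Rate = 510 mcg/hr ÷ 9.615385 mcg/mL = 53.04 mL/hr
Volume infused so far = 53.04 mL/hr × 0.6 hr = 31.824 mL
Volume remaining = 208 − 31.824 = 176.176 mL
New rate:
4.5 mcg/min × 60 min/hr = 270 mcg/hr
Rate = 270 mcg/hr ÷ 9.615385 mcg/mL = 28.08 mL/hr
Time remaining = 176.176 mL ÷ 28.08 mL/hr = 6.274074 hr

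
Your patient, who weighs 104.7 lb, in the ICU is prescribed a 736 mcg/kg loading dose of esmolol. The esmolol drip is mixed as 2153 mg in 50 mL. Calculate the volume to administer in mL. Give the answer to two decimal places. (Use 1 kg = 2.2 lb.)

Weight = 104.7 lb ÷ 2.2 lb/kg = 47.59091 kg
Dose = 736 mcg/kg × 47.59091 kg = 35026.91 mcg
Concentration = 2153 mg ÷ 50 mL = 43.06 mg/mL = 43060 mcg/mL
Volume = 35026.91 mcg ÷ 43060 mcg/mL = 0.8134442 mL

0.81 mL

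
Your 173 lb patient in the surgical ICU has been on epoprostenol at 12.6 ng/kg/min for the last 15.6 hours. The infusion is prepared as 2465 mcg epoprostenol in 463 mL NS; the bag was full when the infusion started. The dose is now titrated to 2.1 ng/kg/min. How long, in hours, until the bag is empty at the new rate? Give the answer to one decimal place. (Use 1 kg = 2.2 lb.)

155.2 hours

Initial rate:
Weight = 173 lb ÷ 2.2 lb/kg = 78.63636 kg
Dose = 12.6 ng/kg/min × 78.63636 kg = 990.8182 ng/min
990.8182 ng/min × 60 min/hr = 59449.09 ng/hr
Concentration = 2465 mcg ÷ 463 mL = 5.323974 mcg/mL = 5323.974 ng/mL
Rate = 59449.09 ng/hr ÷ 5323.974 ng/mL = 11.1663 mL/hr
Volume infused so far = 11.1663 mL/hr × 15.6 hr = 174.1943 mL
Volume remaining = 463 − 174.1943 = 288.8057 mL
New rate:
Dose = 2.1 ng/kg/min × 78.63636 kg = 165.1364 ng/min
165.1364 ng/min × 60 min/hr = 9908.182 ng/hr
Rate = 9908.182 ng/hr ÷ 5323.974 ng/mL = 1.86105 mL/hr
Time remaining = 288.8057 mL ÷ 1.86105 mL/hr = 155.1843 hr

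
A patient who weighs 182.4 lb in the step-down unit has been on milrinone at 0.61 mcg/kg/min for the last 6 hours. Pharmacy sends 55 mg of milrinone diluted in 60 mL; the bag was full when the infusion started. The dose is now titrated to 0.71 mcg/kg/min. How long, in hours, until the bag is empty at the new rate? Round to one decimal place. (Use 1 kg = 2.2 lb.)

10.4 hours

Initial rate:
Weight = 182.4 lb ÷ 2.2 lb/kg = 82.90909 kg
Dose = 0.61 mcg/kg/min × 82.90909 kg = 50.57455 mcg/min
50.57455 mcg/min × 60 min/hr = 3034.473 mcg/hr
Concentration = 55 mg ÷ 60 mL = 0.9166667 mg/mL = 916.6667 mcg/mL
Rate = 3034.473 mcg/hr ÷ 916.6667 mcg/mL = 3.310334 mL/hr
Volume infused so far = 3.310334 mL/hr × 6 hr = 19.862 mL
Volume remaining = 60 − 19.862 = 40.138 mL
New rate:
Dose = 0.71 mcg/kg/min × 82.90909 kg = 58.86545 mcg/min
58.86545 mcg/min × 60 min/hr = 3531.927 mcg/hr
Rate = 3531.927 mcg/hr ÷ 916.6667 mcg/mL = 3.853012 mL/hr
Time remaining = 40.138 mL ÷ 3.853012 mL/hr = 10.4173 hr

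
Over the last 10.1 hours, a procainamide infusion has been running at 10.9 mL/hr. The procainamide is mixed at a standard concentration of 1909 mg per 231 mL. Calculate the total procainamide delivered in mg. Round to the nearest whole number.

Concentration = 1909 mg ÷ 231 mL = 8.264069 mg/mL
Drug rate = 10.9 mL/hr × 8.264069 mg/mL = 90.07835 mg/hr
Total = 90.07835 mg/hr × 10.1 hr = 909.7914 mg

910 mg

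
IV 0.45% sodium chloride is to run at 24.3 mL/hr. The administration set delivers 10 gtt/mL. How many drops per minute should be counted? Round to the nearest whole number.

4 gtt/min

24.3 mL/hr ÷ 60 min/hr = 0.405 mL/min
0.405 mL/min × 10 gtt/mL = 4.05 gtt/min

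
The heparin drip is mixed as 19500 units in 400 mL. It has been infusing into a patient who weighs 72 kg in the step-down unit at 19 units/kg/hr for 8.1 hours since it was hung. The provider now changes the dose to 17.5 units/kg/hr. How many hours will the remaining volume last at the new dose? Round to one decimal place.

Initial rate:
Dose = 19 units/kg/hr × 72 kg = 1368 units/hr
Concentration = 19500 units ÷ 400 mL = 48.75 units/mL
Rate = 1368 units/hr ÷ 48.75 units/mL = 28.06154 mL/hr
Volume infused so far = 28.06154 mL/hr × 8.1 hr = 227.2985 mL
Volume remaining = 400 − 227.2985 = 172.7015 mL
New rate:
Dose = 17.5 units/kg/hr × 72 kg = 1260 units/hr
Rate = 1260 units/hr ÷ 48.75 units/mL = 25.84615 mL/hr
Time remaining = 172.7015 mL ÷ 25.84615 mL/hr = 6.681905 hr

6.7 hours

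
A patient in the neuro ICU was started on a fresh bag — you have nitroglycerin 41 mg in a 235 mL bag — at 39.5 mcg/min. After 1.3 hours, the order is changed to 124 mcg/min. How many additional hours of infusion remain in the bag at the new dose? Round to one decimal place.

5.1 hours

Initial rate:
39.5 mcg/min × 60 min/hr = 2370 mcg/hr
Concentration = 41 mg ÷ 235 mL = 0.1744681 mg/mL = 174.4681 mcg/mL
Rate = 2370 mcg/hr ÷ 174.4681 mcg/mL = 13.58415 mL/hr
Volume infused so far = 13.58415 mL/hr × 1.3 hr = 17.65939 mL
Volume remaining = 235 − 17.65939 = 217.3406 mL
New rate:
124 mcg/min × 60 min/hr = 7440 mcg/hr
Rate = 7440 mcg/hr ÷ 174.4681 mcg/mL = 42.6439 mL/hr
Time remaining = 217.3406 mL ÷ 42.6439 mL/hr = 5.09664 hr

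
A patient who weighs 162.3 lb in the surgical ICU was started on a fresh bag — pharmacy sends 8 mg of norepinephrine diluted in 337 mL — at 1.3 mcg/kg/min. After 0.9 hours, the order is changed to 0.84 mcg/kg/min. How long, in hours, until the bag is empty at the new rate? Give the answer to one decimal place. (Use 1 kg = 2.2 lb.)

0.8 hours

Initial rate:
Weight = 162.3 lb ÷ 2.2 lb/kg = 73.77273 kg
Dose = 1.3 mcg/kg/min × 73.77273 kg = 95.90455 mcg/min
95.90455 mcg/min × 60 min/hr = 5754.273 mcg/hr
Concentration = 8 mg ÷ 337 mL = 0.02373887 mg/mL = 23.73887 mcg/mL
Rate = 5754.273 mcg/hr ÷ 23.73887 mcg/mL = 242.3987 mL/hr
Volume infused so far = 242.3987 mL/hr × 0.9 hr = 218.1589 mL
Volume remaining = 337 − 218.1589 = 118.8411 mL
New rate:
Dose = 0.84 mcg/kg/min × 73.77273 kg = 61.96909 mcg/min
61.96909 mcg/min × 60 min/hr = 3718.145 mcg/hr
Rate = 3718.145 mcg/hr ÷ 23.73887 mcg/mL = 156.6269 mL/hr
Time remaining = 118.8411 mL ÷ 156.6269 mL/hr = 0.7587531 hr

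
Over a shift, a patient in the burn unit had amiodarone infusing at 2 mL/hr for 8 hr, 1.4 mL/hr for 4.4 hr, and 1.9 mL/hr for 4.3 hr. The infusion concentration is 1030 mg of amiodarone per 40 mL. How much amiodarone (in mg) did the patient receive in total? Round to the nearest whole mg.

781 mg

Concentration = 1030 mg ÷ 40 mL = 25.75 mg/mL
Stage 1: 2 mL/hr × 8 hr = 16 mL → 16 mL × 25.75 mg/mL = 412 mg
Stage 2: 1.4 mL/hr × 4.4 hr = 6.16 mL → 6.16 mL × 25.75 mg/mL = 158.62 mg
Stage 3: 1.9 mL/hr × 4.3 hr = 8.17 mL → 8.17 mL × 25.75 mg/mL = 210.3775 mg
Total = 412 + 158.62 + 210.3775 = 780.9975 mg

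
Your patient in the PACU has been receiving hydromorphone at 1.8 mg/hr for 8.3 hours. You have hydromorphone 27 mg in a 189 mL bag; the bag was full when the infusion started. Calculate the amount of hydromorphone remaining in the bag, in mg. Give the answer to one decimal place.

12.1 mg

Concentration = 27 mg ÷ 189 mL = 0.1428571 mg/mL
Rate = 1.8 mg/hr ÷ 0.1428571 mg/mL = 12.6 mL/hr
Volume infused = 12.6 mL/hr × 8.3 hr = 104.58 mL
Volume remaining = 189 − 104.58 = 84.42 mL
Drug remaining = 84.42 mL × 0.1428571 mg/mL = 12.06 mg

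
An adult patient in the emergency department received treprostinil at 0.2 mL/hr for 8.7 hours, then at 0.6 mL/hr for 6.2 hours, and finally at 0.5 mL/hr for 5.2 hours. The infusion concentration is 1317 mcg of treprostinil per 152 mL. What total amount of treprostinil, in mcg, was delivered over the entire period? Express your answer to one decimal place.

69.8 mcg

Concentration = 1317 mcg ÷ 152 mL = 8.664474 mcg/mL
Stage 1: 0.2 mL/hr × 8.7 hr = 1.74 mL → 1.74 mL × 8.664474 mcg/mL = 15.07618 mcg
Stage 2: 0.6 mL/hr × 6.2 hr = 3.72 mL → 3.72 mL × 8.664474 mcg/mL = 32.23184 mcg
Stage 3: 0.5 mL/hr × 5.2 hr = 2.6 mL → 2.6 mL × 8.664474 mcg/mL = 22.52763 mcg
Total = 15.07618 + 32.23184 + 22.52763 = 69.83566 mcg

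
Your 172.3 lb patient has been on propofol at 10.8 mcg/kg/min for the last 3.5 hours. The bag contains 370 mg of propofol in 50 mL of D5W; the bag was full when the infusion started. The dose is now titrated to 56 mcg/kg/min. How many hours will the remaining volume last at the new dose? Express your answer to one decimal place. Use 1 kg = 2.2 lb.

0.7 hours

Initial rate:
Weight = 172.3 lb ÷ 2.2 lb/kg = 78.31818 kg
Dose = 10.8 mcg/kg/min × 78.31818 kg = 845.8364 mcg/min
845.8364 mcg/min × 60 min/hr = 50750.18 mcg/hr
Concentration = 370 mg ÷ 50 mL = 7.4 mg/mL = 7400 mcg/mL
Rate = 50750.18 mcg/hr ÷ 7400 mcg/mL = 6.858133 mL/hr
Volume infused so far = 6.858133 mL/hr × 3.5 hr = 24.00346 mL
Volume remaining = 50 − 24.00346 = 25.99654 mL
New rate:
Dose = 56 mcg/kg/min × 78.31818 kg = 4385.818 mcg/min
4385.818 mcg/min × 60 min/hr = 263149.1 mcg/hr
Rate = 263149.1 mcg/hr ÷ 7400 mcg/mL = 35.56069 mL/hr
Time remaining = 25.99654 mL ÷ 35.56069 mL/hr = 0.731047 hr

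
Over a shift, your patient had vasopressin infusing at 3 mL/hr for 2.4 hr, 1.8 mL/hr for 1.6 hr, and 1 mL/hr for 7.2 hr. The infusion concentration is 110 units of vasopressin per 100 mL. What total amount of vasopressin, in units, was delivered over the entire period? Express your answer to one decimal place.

19.0 units

Concentration = 110 units ÷ 100 mL = 1.1 units/mL
Stage 1: 3 mL/hr × 2.4 hr = 7.2 mL → 7.2 mL × 1.1 units/mL = 7.92 units
Stage 2: 1.8 mL/hr × 1.6 hr = 2.88 mL → 2.88 mL × 1.1 units/mL = 3.168 units
Stage 3: 1 mL/hr × 7.2 hr = 7.2 mL → 7.2 mL × 1.1 units/mL = 7.92 units
Total = 7.92 + 3.168 + 7.92 = 19.008 units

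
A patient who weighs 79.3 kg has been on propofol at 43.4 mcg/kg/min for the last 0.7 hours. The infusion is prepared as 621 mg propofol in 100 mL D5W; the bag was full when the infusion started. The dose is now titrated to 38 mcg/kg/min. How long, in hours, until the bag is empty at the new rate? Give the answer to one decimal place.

Initial rate:
Dose = 43.4 mcg/kg/min × 79.3 kg = 3441.62 mcg/min
3441.62 mcg/min × 60 min/hr = 206497.2 mcg/hr
Concentration = 621 mg ÷ 100 mL = 6.21 mg/mL = 6210 mcg/mL
Rate = 206497.2 mcg/hr ÷ 6210 mcg/mL = 33.25237 mL/hr
Volume infused so far = 33.25237 mL/hr × 0.7 hr = 23.27666 mL
Volume remaining = 100 − 23.27666 = 76.72334 mL
New rate:
Dose = 38 mcg/kg/min × 79.3 kg = 3013.4 mcg/min
3013.4 mcg/min × 60 min/hr = 180804 mcg/hr
Rate = 180804 mcg/hr ÷ 6210 mcg/mL = 29.11498 mL/hr
Time remaining = 76.72334 mL ÷ 29.11498 mL/hr = 2.635185 hr

2.6 hours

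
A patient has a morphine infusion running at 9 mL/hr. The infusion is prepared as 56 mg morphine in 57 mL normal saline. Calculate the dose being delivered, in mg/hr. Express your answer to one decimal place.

8.8 mg/hr

Concentration = 56 mg ÷ 57 mL = 0.9824561 mg/mL
Drug rate = 9 mL/hr × 0.9824561 mg/mL = 8.842105 mg/hr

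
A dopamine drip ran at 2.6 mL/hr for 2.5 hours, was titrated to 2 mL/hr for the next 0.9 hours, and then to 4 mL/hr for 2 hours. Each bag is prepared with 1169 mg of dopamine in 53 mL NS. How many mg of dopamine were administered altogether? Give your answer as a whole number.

360 mg

Concentration = 1169 mg ÷ 53 mL = 22.0566 mg/mL
Stage 1: 2.6 mL/hr × 2.5 hr = 6.5 mL → 6.5 mL × 22.0566 mg/mL = 143.3679 mg
Stage 2: 2 mL/hr × 0.9 hr = 1.8 mL → 1.8 mL × 22.0566 mg/mL = 39.70189 mg
Stage 3: 4 mL/hr × 2 hr = 8 mL → 8 mL × 22.0566 mg/mL = 176.4528 mg
Total = 143.3679 + 39.70189 + 176.4528 = 359.5226 mg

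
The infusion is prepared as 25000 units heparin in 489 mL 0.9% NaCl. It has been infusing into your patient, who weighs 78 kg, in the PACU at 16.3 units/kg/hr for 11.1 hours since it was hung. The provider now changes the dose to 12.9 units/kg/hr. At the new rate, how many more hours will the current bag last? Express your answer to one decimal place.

Initial rate:
Dose = 16.3 units/kg/hr × 78 kg = 1271.4 units/hr
Concentration = 25000 units ÷ 489 mL = 51.12474 units/mL
Rate = 1271.4 units/hr ÷ 51.12474 units/mL = 24.86858 mL/hr
Volume infused so far = 24.86858 mL/hr × 11.1 hr = 276.0413 mL
Volume remaining = 489 − 276.0413 = 212.9587 mL
New rate:
Dose = 12.9 units/kg/hr × 78 kg = 1006.2 units/hr
Rate = 1006.2 units/hr ÷ 51.12474 units/mL = 19.68127 mL/hr
Time remaining = 212.9587 mL ÷ 19.68127 mL/hr = 10.82037 hr

10.8 hours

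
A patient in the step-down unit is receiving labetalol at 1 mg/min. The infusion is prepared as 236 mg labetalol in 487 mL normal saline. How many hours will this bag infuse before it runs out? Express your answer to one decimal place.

1 mg/min × 60 min/hr = 60 mg/hr
Concentration = 236 mg ÷ 487 mL = 0.4845996 mg/mL
Rate = 60 mg/hr ÷ 0.4845996 mg/mL = 123.8136 mL/hr
Duration = 487 mL ÷ 123.8136 mL/hr = 3.933333 hr

3.9 hours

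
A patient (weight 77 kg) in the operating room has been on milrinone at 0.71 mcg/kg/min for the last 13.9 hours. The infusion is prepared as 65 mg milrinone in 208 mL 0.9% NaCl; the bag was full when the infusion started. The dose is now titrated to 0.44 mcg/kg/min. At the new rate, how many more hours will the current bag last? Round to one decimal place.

Initial rate:
Dose = 0.71 mcg/kg/min × 77 kg = 54.67 mcg/min
54.67 mcg/min × 60 min/hr = 3280.2 mcg/hr
Concentration = 65 mg ÷ 208 mL = 0.3125 mg/mL = 312.5 mcg/mL
Rate = 3280.2 mcg/hr ÷ 312.5 mcg/mL = 10.49664 mL/hr
Volume infused so far = 10.49664 mL/hr × 13.9 hr = 145.9033 mL
Volume remaining = 208 − 145.9033 = 62.0967 mL
New rate:
Dose = 0.44 mcg/kg/min × 77 kg = 33.88 mcg/min
33.88 mcg/min × 60 min/hr = 2032.8 mcg/hr
Rate = 2032.8 mcg/hr ÷ 312.5 mcg/mL = 6.50496 mL/hr
Time remaining = 62.0967 mL ÷ 6.50496 mL/hr = 9.546055 hr

9.5 hours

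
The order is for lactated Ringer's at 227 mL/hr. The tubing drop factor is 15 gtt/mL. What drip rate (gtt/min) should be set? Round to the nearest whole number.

57 gtt/min

227 mL/hr ÷ 60 min/hr = 3.783333 mL/min
3.783333 mL/min × 15 gtt/mL = 56.75 gtt/min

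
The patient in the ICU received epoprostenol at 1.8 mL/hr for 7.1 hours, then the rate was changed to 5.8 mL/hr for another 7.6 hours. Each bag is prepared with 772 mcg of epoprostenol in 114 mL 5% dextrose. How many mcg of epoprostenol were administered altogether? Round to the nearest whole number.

Concentration = 772 mcg ÷ 114 mL = 6.77193 mcg/mL
Stage 1: 1.8 mL/hr × 7.1 hr = 12.78 mL → 12.78 mL × 6.77193 mcg/mL = 86.54526 mcg
Stage 2: 5.8 mL/hr × 7.6 hr = 44.08 mL → 44.08 mL × 6.77193 mcg/mL = 298.5067 mcg
Total = 86.54526 + 298.5067 = 385.0519 mcg

385 mcg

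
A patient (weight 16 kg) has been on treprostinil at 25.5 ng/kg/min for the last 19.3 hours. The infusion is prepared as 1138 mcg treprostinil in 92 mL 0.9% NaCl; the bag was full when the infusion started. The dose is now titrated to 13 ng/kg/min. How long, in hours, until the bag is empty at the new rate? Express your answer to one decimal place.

53.3 hours

Initial rate:
Dose = 25.5 ng/kg/min × 16 kg = 408 ng/min
408 ng/min × 60 min/hr = 24480 ng/hr
Concentration = 1138 mcg ÷ 92 mL = 12.36957 mcg/mL = 12369.57 ng/mL
Rate = 24480 ng/hr ÷ 12369.57 ng/mL = 1.979051 mL/hr
Volume infused so far = 1.979051 mL/hr × 19.3 hr = 38.19568 mL
Volume remaining = 92 − 38.19568 = 53.80432 mL
New rate:
Dose = 13 ng/kg/min × 16 kg = 208 ng/min
208 ng/min × 60 min/hr = 12480 ng/hr
Rate = 12480 ng/hr ÷ 12369.57 ng/mL = 1.008928 mL/hr
Time remaining = 53.80432 mL ÷ 1.008928 mL/hr = 53.32821 hr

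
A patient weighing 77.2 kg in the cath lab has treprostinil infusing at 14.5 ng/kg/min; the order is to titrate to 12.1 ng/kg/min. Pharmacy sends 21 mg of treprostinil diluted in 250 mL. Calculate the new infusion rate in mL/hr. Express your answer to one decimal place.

Dose = 12.1 ng/kg/min × 77.2 kg = 934.12 ng/min
934.12 ng/min × 60 min/hr = 56047.2 ng/hr
Concentration = 21 mg ÷ 250 mL = 0.084 mg/mL = 84000 ng/mL
Rate = 56047.2 ng/hr ÷ 84000 ng/mL = 0.6672286 mL/hr

0.7 mL/hr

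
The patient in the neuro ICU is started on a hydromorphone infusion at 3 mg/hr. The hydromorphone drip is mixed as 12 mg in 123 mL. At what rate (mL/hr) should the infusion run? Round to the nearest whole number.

31 mL/hr

Concentration = 12 mg ÷ 123 mL = 0.09756098 mg/mL
Rate = 3 mg/hr ÷ 0.09756098 mg/mL = 30.75 mL/hr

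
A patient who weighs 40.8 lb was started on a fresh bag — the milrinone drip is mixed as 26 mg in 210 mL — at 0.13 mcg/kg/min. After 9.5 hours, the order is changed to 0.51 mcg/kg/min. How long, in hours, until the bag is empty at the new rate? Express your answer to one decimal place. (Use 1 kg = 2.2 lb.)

43.4 hours

Initial rate:
Weight = 40.8 lb ÷ 2.2 lb/kg = 18.54545 kg
Dose = 0.13 mcg/kg/min × 18.54545 kg = 2.410909 mcg/min
2.410909 mcg/min × 60 min/hr = 144.6545 mcg/hr
Concentration = 26 mg ÷ 210 mL = 0.1238095 mg/mL = 123.8095 mcg/mL
Rate = 144.6545 mcg/hr ÷ 123.8095 mcg/mL = 1.168364 mL/hr
Volume infused so far = 1.168364 mL/hr × 9.5 hr = 11.09945 mL
Volume remaining = 210 − 11.09945 = 198.9005 mL
New rate:
Dose = 0.51 mcg/kg/min × 18.54545 kg = 9.458182 mcg/min
9.458182 mcg/min × 60 min/hr = 567.4909 mcg/hr
Rate = 567.4909 mcg/hr ÷ 123.8095 mcg/mL = 4.58358 mL/hr
Time remaining = 198.9005 mL ÷ 4.58358 mL/hr = 43.39414 hr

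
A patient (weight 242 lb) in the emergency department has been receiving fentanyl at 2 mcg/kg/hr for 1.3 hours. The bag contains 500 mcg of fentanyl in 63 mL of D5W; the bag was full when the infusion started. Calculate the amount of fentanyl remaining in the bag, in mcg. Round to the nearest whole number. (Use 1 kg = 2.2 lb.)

214 mcg

Weight = 242 lb ÷ 2.2 lb/kg = 110 kg
Dose = 2 mcg/kg/hr × 110 kg = 220 mcg/hr
Concentration = 500 mcg ÷ 63 mL = 7.936508 mcg/mL
Rate = 220 mcg/hr ÷ 7.936508 mcg/mL = 27.72 mL/hr
Volume infused = 27.72 mL/hr × 1.3 hr = 36.036 mL
Volume remaining = 63 − 36.036 = 26.964 mL
Drug remaining = 26.964 mL × 7.936508 mcg/mL = 214 mcg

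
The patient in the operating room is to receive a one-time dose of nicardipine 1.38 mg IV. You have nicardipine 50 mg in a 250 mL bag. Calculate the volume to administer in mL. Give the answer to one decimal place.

Concentration = 50 mg ÷ 250 mL = 0.2 mg/mL
Volume = 1.38 mg ÷ 0.2 mg/mL = 6.9 mL

6.9 mL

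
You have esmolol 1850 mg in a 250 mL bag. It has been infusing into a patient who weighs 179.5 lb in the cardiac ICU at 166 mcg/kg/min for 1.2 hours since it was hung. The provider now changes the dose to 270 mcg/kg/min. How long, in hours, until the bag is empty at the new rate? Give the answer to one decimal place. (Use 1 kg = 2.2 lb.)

0.7 hours

Initial rate:
Weight = 179.5 lb ÷ 2.2 lb/kg = 81.59091 kg
Dose = 166 mcg/kg/min × 81.59091 kg = 13544.09 mcg/min
13544.09 mcg/min × 60 min/hr = 812645.5 mcg/hr
Concentration = 1850 mg ÷ 250 mL = 7.4 mg/mL = 7400 mcg/mL
Rate = 812645.5 mcg/hr ÷ 7400 mcg/mL = 109.817 mL/hr
Volume infused so far = 109.817 mL/hr × 1.2 hr = 131.7803 mL
Volume remaining = 250 − 131.7803 = 118.2197 mL
New rate:
Dose = 270 mcg/kg/min × 81.59091 kg = 22029.55 mcg/min
22029.55 mcg/min × 60 min/hr = 1321773 mcg/hr
Rate = 1321773 mcg/hr ÷ 7400 mcg/mL = 178.6179 mL/hr
Time remaining = 118.2197 mL ÷ 178.6179 mL/hr = 0.6618577 hr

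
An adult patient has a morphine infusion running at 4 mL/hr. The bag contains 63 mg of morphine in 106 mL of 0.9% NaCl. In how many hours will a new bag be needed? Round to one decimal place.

26.5 hours

Duration = 106 mL ÷ 4 mL/hr = 26.5 hr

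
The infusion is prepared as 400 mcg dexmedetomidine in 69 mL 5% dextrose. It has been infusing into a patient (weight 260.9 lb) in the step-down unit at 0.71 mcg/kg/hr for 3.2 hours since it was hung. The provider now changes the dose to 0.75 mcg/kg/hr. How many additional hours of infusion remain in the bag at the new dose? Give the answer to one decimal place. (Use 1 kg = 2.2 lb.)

Initial rate:
Weight = 260.9 lb ÷ 2.2 lb/kg = 118.5909 kg
Dose = 0.71 mcg/kg/hr × 118.5909 kg = 84.19955 mcg/hr
Concentration = 400 mcg ÷ 69 mL = 5.797101 mcg/mL
Rate = 84.19955 mcg/hr ÷ 5.797101 mcg/mL = 14.52442 mL/hr
Volume infused so far = 14.52442 mL/hr × 3.2 hr = 46.47815 mL
Volume remaining = 69 − 46.47815 = 22.52185 mL
New rate:
Dose = 0.75 mcg/kg/hr × 118.5909 kg = 88.94318 mcg/hr
Rate = 88.94318 mcg/hr ÷ 5.797101 mcg/mL = 15.3427 mL/hr
Time remaining = 22.52185 mL ÷ 15.3427 mL/hr = 1.46792 hr

1.5 hours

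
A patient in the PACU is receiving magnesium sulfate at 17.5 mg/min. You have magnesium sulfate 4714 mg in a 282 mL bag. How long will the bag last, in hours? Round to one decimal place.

4.5 hours

17.5 mg/min × 60 min/hr = 1050 mg/hr
Concentration = 4714 mg ÷ 282 mL = 16.71631 mg/mL
Rate = 1050 mg/hr ÷ 16.71631 mg/mL = 62.8129 mL/hr
Duration = 282 mL ÷ 62.8129 mL/hr = 4.489524 hr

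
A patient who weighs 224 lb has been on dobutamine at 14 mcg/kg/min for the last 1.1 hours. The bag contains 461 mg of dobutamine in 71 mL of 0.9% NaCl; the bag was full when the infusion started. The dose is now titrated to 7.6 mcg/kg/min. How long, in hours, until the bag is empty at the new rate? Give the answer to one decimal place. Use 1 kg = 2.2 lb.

Initial rate:
Weight = 224 lb ÷ 2.2 lb/kg = 101.8182 kg
Dose = 14 mcg/kg/min × 101.8182 kg = 1425.455 mcg/min
1425.455 mcg/min × 60 min/hr = 85527.27 mcg/hr
Concentration = 461 mg ÷ 71 mL = 6.492958 mg/mL = 6492.958 mcg/mL
Rate = 85527.27 mcg/hr ÷ 6492.958 mcg/mL = 13.17231 mL/hr
Volume infused so far = 13.17231 mL/hr × 1.1 hr = 14.48954 mL
Volume remaining = 71 − 14.48954 = 56.51046 mL
New rate:
Dose = 7.6 mcg/kg/min × 101.8182 kg = 773.8182 mcg/min
773.8182 mcg/min × 60 min/hr = 46429.09 mcg/hr
Rate = 46429.09 mcg/hr ÷ 6492.958 mcg/mL = 7.150684 mL/hr
Time remaining = 56.51046 mL ÷ 7.150684 mL/hr = 7.902804 hr

7.9 hours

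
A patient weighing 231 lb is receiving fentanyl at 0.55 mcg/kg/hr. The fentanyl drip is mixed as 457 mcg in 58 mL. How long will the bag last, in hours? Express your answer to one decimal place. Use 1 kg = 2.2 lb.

7.9 hours

Weight = 231 lb ÷ 2.2 lb/kg = 105 kg
Dose = 0.55 mcg/kg/hr × 105 kg = 57.75 mcg/hr
Concentration = 457 mcg ÷ 58 mL = 7.87931 mcg/mL
Rate = 57.75 mcg/hr ÷ 7.87931 mcg/mL = 7.329322 mL/hr
Duration = 58 mL ÷ 7.329322 mL/hr = 7.91342 hr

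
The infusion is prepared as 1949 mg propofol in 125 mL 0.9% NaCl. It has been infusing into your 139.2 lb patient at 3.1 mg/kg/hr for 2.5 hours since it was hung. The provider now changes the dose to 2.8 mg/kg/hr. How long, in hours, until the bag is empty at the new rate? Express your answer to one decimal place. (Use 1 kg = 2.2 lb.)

Initial rate:
Weight = 139.2 lb ÷ 2.2 lb/kg = 63.27273 kg
Dose = 3.1 mg/kg/hr × 63.27273 kg = 196.1455 mg/hr
Concentration = 1949 mg ÷ 125 mL = 15.592 mg/mL
Rate = 196.1455 mg/hr ÷ 15.592 mg/mL = 12.57988 mL/hr
Volume infused so far = 12.57988 mL/hr × 2.5 hr = 31.44969 mL
Volume remaining = 125 − 31.44969 = 93.55031 mL
New rate:
Dose = 2.8 mg/kg/hr × 63.27273 kg = 177.1636 mg/hr
Rate = 177.1636 mg/hr ÷ 15.592 mg/mL = 11.36247 mL/hr
Time remaining = 93.55031 mL ÷ 11.36247 mL/hr = 8.233272 hr

8.2 hours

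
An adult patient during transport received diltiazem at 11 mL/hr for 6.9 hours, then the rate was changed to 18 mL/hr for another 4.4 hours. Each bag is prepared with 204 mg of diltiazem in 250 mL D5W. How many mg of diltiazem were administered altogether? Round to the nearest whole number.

Concentration = 204 mg ÷ 250 mL = 0.816 mg/mL
Stage 1: 11 mL/hr × 6.9 hr = 75.9 mL → 75.9 mL × 0.816 mg/mL = 61.9344 mg
Stage 2: 18 mL/hr × 4.4 hr = 79.2 mL → 79.2 mL × 0.816 mg/mL = 64.6272 mg
Total = 61.9344 + 64.6272 = 126.5616 mg

127 mg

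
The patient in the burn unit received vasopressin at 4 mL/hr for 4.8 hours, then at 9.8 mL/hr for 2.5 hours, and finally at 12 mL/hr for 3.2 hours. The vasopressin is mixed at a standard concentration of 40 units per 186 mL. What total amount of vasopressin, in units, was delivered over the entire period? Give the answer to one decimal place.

17.7 units

Concentration = 40 units ÷ 186 mL = 0.2150538 units/mL
Stage 1: 4 mL/hr × 4.8 hr = 19.2 mL → 19.2 mL × 0.2150538 units/mL = 4.129032 units
Stage 2: 9.8 mL/hr × 2.5 hr = 24.5 mL → 24.5 mL × 0.2150538 units/mL = 5.268817 units
Stage 3: 12 mL/hr × 3.2 hr = 38.4 mL → 38.4 mL × 0.2150538 units/mL = 8.258065 units
Total = 4.129032 + 5.268817 + 8.258065 = 17.65591 units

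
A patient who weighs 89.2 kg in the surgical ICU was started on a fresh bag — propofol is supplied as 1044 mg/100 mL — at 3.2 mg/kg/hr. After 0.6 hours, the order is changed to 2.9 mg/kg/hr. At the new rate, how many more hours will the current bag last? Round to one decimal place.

Initial rate:
Dose = 3.2 mg/kg/hr × 89.2 kg = 285.44 mg/hr
Concentration = 1044 mg ÷ 100 mL = 10.44 mg/mL
Rate = 285.44 mg/hr ÷ 10.44 mg/mL = 27.341 mL/hr
Volume infused so far = 27.341 mL/hr × 0.6 hr = 16.4046 mL
Volume remaining = 100 − 16.4046 = 83.5954 mL
New rate:
Dose = 2.9 mg/kg/hr × 89.2 kg = 258.68 mg/hr
Rate = 258.68 mg/hr ÷ 10.44 mg/mL = 24.77778 mL/hr
Time remaining = 83.5954 mL ÷ 24.77778 mL/hr = 3.373805 hr

3.4 hours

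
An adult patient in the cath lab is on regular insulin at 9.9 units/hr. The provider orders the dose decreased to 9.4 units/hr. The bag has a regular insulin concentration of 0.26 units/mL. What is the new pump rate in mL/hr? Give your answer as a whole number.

36 mL/hr

Rate = 9.4 units/hr ÷ 0.26 units/mL = 36.15385 mL/hr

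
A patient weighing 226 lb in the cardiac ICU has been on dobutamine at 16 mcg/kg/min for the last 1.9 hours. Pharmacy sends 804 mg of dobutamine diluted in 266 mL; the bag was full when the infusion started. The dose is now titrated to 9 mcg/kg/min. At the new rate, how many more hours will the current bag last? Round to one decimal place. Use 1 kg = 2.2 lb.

11.1 hours

Initial rate:
Weight = 226 lb ÷ 2.2 lb/kg = 102.7273 kg
Dose = 16 mcg/kg/min × 102.7273 kg = 1643.636 mcg/min
1643.636 mcg/min × 60 min/hr = 98618.18 mcg/hr
Concentration = 804 mg ÷ 266 mL = 3.022556 mg/mL = 3022.556 mcg/mL
Rate = 98618.18 mcg/hr ÷ 3022.556 mcg/mL = 32.62741 mL/hr
Volume infused so far = 32.62741 mL/hr × 1.9 hr = 61.99208 mL
Volume remaining = 266 − 61.99208 = 204.0079 mL
New rate:
Dose = 9 mcg/kg/min × 102.7273 kg = 924.5455 mcg/min
924.5455 mcg/min × 60 min/hr = 55472.73 mcg/hr
Rate = 55472.73 mcg/hr ÷ 3022.556 mcg/mL = 18.35292 mL/hr
Time remaining = 204.0079 mL ÷ 18.35292 mL/hr = 11.11583 hr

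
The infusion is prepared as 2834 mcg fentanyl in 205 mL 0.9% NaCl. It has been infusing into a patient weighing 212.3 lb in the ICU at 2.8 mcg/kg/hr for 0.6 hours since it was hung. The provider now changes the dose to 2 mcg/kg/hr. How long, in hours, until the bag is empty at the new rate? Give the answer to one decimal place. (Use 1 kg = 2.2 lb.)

13.8 hours

Initial rate:
Weight = 212.3 lb ÷ 2.2 lb/kg = 96.5 kg
Dose = 2.8 mcg/kg/hr × 96.5 kg = 270.2 mcg/hr
Concentration = 2834 mcg ÷ 205 mL = 13.82439 mcg/mL
Rate = 270.2 mcg/hr ÷ 13.82439 mcg/mL = 19.54517 mL/hr
Volume infused so far = 19.54517 mL/hr × 0.6 hr = 11.7271 mL
Volume remaining = 205 − 11.7271 = 193.2729 mL
New rate:
Dose = 2 mcg/kg/hr × 96.5 kg = 193 mcg/hr
Rate = 193 mcg/hr ÷ 13.82439 mcg/mL = 13.96083 mL/hr
Time remaining = 193.2729 mL ÷ 13.96083 mL/hr = 13.84394 hr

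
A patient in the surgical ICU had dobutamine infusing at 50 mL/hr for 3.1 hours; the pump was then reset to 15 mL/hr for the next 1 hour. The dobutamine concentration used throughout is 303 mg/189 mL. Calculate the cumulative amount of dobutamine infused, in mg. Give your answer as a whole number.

Concentration = 303 mg ÷ 189 mL = 1.603175 mg/mL
Stage 1: 50 mL/hr × 3.1 hr = 155 mL → 155 mL × 1.603175 mg/mL = 248.4921 mg
Stage 2: 15 mL/hr × 1 hr = 15 mL → 15 mL × 1.603175 mg/mL = 24.04762 mg
Total = 248.4921 + 24.04762 = 272.5397 mg

273 mg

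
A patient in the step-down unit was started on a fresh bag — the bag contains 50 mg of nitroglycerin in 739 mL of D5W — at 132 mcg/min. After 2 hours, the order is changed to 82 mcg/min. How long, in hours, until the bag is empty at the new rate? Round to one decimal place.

Initial rate:
132 mcg/min × 60 min/hr = 7920 mcg/hr
Concentration = 50 mg ÷ 739 mL = 0.067659 mg/mL = 67.659 mcg/mL
Rate = 7920 mcg/hr ÷ 67.659 mcg/mL = 117.0576 mL/hr
Volume infused so far = 117.0576 mL/hr × 2 hr = 234.1152 mL
Volume remaining = 739 − 234.1152 = 504.8848 mL
New rate:
82 mcg/min × 60 min/hr = 4920 mcg/hr
Rate = 4920 mcg/hr ÷ 67.659 mcg/mL = 72.7176 mL/hr
Time remaining = 504.8848 mL ÷ 72.7176 mL/hr = 6.943089 hr

6.9 hours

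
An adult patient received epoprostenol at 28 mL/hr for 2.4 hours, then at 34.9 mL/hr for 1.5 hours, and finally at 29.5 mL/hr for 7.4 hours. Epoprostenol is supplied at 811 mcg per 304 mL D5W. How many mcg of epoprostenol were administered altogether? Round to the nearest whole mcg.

901 mcg

Concentration = 811 mcg ÷ 304 mL = 2.667763 mcg/mL
Stage 1: 28 mL/hr × 2.4 hr = 67.2 mL → 67.2 mL × 2.667763 mcg/mL = 179.2737 mcg
Stage 2: 34.9 mL/hr × 1.5 hr = 52.35 mL → 52.35 mL × 2.667763 mcg/mL = 139.6574 mcg
Stage 3: 29.5 mL/hr × 7.4 hr = 218.3 mL → 218.3 mL × 2.667763 mcg/mL = 582.3727 mcg
Total = 179.2737 + 139.6574 + 582.3727 = 901.3038 mcg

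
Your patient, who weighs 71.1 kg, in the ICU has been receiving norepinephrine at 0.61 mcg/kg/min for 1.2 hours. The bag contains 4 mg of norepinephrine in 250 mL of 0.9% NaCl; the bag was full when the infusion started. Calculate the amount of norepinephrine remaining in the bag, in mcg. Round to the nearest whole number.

877 mcg

Dose = 0.61 mcg/kg/min × 71.1 kg = 43.371 mcg/min
43.371 mcg/min × 60 min/hr = 2602.26 mcg/hr
Concentration = 4 mg ÷ 250 mL = 0.016 mg/mL = 16 mcg/mL
Rate = 2602.26 mcg/hr ÷ 16 mcg/mL = 162.6412 mL/hr
Volume infused = 162.6412 mL/hr × 1.2 hr = 195.1695 mL
Volume remaining = 250 − 195.1695 = 54.8305 mL
Drug remaining = 54.8305 mL × 16 mcg/mL = 877.288 mcg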